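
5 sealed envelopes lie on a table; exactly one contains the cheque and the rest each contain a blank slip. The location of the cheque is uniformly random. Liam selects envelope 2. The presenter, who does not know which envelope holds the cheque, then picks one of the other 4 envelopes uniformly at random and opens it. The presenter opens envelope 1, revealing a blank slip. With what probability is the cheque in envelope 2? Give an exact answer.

1/4

Consider each possible location of the cheque in turn.
If it is in envelope 1 (prior 1/5): the presenter opened envelope 1, so this case is ruled out; weight (1/5)·0 = 0.
If it is in any of envelopes 2, 3, 4, and 5 (prior 1/5 each): the presenter picks envelope 1 with probability 1/4 regardless, and it is not the prize; weight (1/5)·(1/4) = 1/20 each.
The weights sum to 1/5.
So P(the cheque in envelope 2 | the presenter opened envelope 1) = (1/20) / (1/5) = 1/4.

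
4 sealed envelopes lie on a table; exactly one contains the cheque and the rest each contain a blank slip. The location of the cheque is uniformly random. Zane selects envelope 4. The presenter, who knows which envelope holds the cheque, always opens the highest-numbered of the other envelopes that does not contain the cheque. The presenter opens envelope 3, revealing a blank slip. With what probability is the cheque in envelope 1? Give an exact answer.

1/3

Condition on the true location of the cheque.
If it is in any of envelopes 1, 2, and 4 (prior 1/4 each): envelope 3 is the highest-numbered option available, probability 1; weight (1/4)·1 = 1/4 each.
If it is in envelope 3 (prior 1/4): the presenter opened envelope 3, so this case is ruled out; weight (1/4)·0 = 0.
The weights sum to 3/4.
So P(the cheque in envelope 1 | the presenter opened envelope 3) = (1/4) / (3/4) = 1/3.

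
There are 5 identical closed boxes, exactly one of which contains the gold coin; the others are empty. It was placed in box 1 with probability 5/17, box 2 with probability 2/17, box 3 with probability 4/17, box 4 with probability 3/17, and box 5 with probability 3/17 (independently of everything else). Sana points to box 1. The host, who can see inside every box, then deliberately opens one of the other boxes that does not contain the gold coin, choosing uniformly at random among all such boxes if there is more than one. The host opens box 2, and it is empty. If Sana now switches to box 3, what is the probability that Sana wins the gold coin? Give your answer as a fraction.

Apply Bayes' rule, conditioning on where the gold coin actually is.
If it is in box 1 (prior 5/17): the host has 4 equally likely choices, so probability 1/4; weight (5/17)·(1/4) = 5/68.
If it is in box 2 (prior 2/17): the host opened box 2, so this case is ruled out; weight (2/17)·0 = 0.
If it is in box 3 (prior 4/17): the host has 3 equally likely choices, so probability 1/3; weight (4/17)·(1/3) = 4/51.
If it is in either of boxes 4 and 5 (prior 3/17 each): the host has 3 equally likely choices, so probability 1/3; weight (3/17)·(1/3) = 1/17 each.
The weights sum to 55/204.
So P(the gold coin in box 3 | the host opened box 2) = (4/51) / (55/204) = 16/55.

16/55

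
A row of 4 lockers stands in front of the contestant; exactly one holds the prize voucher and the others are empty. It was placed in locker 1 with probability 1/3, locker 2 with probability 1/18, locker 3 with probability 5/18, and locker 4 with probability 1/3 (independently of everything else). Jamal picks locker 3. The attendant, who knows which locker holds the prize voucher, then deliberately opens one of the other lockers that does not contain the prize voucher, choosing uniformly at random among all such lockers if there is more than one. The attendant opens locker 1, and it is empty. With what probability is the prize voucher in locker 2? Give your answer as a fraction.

Apply Bayes' rule, conditioning on where the prize voucher actually is.
If it is in locker 1 (prior 1/3): the attendant opened locker 1, so this case is ruled out; weight (1/3)·0 = 0.
If it is in locker 2 (prior 1/18): the attendant has 2 equally likely choices, so probability 1/2; weight (1/18)·(1/2) = 1/36.
If it is in locker 3 (prior 5/18): the attendant has 3 equally likely choices, so probability 1/3; weight (5/18)·(1/3) = 5/54.
If it is in locker 4 (prior 1/3): the attendant has 2 equally likely choices, so probability 1/2; weight (1/3)·(1/2) = 1/6.
The weights sum to 31/108.
So P(the prize voucher in locker 2 | the attendant opened locker 1) = (1/36) / (31/108) = 3/31.

3/31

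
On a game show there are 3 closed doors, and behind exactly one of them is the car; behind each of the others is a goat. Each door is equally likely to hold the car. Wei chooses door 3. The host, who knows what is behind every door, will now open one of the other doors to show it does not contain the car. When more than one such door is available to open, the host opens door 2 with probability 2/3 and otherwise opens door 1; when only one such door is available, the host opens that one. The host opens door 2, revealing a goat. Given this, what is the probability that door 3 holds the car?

Condition on the true location of the car.
If it is behind door 1 (prior 1/3): only door 2 is available, probability 1; weight (1/3)·1 = 1/3.
If it is behind door 2 (prior 1/3): the host opened door 2, so this case is ruled out; weight (1/3)·0 = 0.
If it is behind door 3 (prior 1/3): door 2 is available, opened with probability 2/3; weight (1/3)·(2/3) = 2/9.
The weights sum to 5/9.
So P(the car behind door 3 | the host opened door 2) = (2/9) / (5/9) = 2/5.

2/5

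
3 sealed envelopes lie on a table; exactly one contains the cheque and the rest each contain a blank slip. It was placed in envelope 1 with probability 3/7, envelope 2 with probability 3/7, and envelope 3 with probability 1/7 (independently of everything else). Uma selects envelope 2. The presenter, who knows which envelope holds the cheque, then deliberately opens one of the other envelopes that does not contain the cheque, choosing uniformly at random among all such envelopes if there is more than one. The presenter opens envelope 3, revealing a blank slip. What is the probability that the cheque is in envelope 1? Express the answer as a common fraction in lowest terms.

2/3

Consider each possible location of the cheque in turn.
If it is in envelope 1 (prior 3/7): the presenter has no choice, probability 1; weight (3/7)·1 = 3/7.
If it is in envelope 2 (prior 3/7): the presenter has 2 equally likely choices, so probability 1/2; weight (3/7)·(1/2) = 3/14.
If it is in envelope 3 (prior 1/7): the presenter opened envelope 3, so this case is ruled out; weight (1/7)·0 = 0.
The weights sum to 9/14.
So P(the cheque in envelope 1 | the presenter opened envelope 3) = (3/7) / (9/14) = 2/3.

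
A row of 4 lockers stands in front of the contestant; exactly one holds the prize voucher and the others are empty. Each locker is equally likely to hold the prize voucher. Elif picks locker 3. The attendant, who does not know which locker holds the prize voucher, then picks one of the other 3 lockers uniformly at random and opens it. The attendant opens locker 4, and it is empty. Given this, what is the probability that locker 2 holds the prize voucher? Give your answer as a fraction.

1/3

Condition on the true location of the prize voucher.
If it is in any of lockers 1, 2, and 3 (prior 1/4 each): the attendant picks locker 4 with probability 1/3 regardless, and it is not the prize; weight (1/4)·(1/3) = 1/12 each.
If it is in locker 4 (prior 1/4): the attendant opened locker 4, so this case is ruled out; weight (1/4)·0 = 0.
The weights sum to 1/4.
So P(the prize voucher in locker 2 | the attendant opened locker 4) = (1/12) / (1/4) = 1/3.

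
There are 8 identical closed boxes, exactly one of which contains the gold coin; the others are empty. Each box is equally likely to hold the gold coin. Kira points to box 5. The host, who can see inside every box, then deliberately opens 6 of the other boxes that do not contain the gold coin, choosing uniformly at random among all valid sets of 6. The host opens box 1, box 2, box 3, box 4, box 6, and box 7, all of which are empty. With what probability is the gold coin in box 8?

7/8

Apply Bayes' rule, conditioning on where the gold coin actually is.
If it is in any of boxes 1, 2, 3, 4, 6, and 7 (prior 1/8 each): that box was opened and seen not to hold the prize — ruled out; weight (1/8)·0 = 0 each.
If it is in box 5 (prior 1/8): the host has 7 equally likely choices, so probability 1/7; weight (1/8)·(1/7) = 1/56.
If it is in box 8 (prior 1/8): the host has no choice, probability 1; weight (1/8)·1 = 1/8.
The weights sum to 1/7.
So P(the gold coin in box 8 | the host opened box 1, box 2, box 3, box 4, box 6, and box 7) = (1/8) / (1/7) = 7/8.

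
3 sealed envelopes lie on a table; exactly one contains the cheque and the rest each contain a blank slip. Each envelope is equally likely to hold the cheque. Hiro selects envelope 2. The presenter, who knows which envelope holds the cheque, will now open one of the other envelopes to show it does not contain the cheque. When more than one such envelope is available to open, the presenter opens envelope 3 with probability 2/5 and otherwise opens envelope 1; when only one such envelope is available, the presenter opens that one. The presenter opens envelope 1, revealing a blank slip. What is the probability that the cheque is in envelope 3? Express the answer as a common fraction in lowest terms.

Consider each possible location of the cheque in turn.
If it is in envelope 1 (prior 1/3): the presenter opened envelope 1, so this case is ruled out; weight (1/3)·0 = 0.
If it is in envelope 2 (prior 1/3): envelope 3 is available but not opened, probability 3/5; weight (1/3)·(3/5) = 1/5.
If it is in envelope 3 (prior 1/3): only envelope 1 is available, probability 1; weight (1/3)·1 = 1/3.
The weights sum to 8/15.
So P(the cheque in envelope 3 | the presenter opened envelope 1) = (1/3) / (8/15) = 5/8.

5/8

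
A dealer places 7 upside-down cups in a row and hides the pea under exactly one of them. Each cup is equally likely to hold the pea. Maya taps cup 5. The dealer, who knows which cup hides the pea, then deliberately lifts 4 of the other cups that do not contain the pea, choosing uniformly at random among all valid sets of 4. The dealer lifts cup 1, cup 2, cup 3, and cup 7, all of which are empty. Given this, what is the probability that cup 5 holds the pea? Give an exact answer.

1/7

Condition on the true location of the pea.
If it is under any of cups 1, 2, 3, and 7 (prior 1/7 each): that cup was opened and seen not to hold the prize — ruled out; weight (1/7)·0 = 0 each.
If it is under either of cups 4 and 6 (prior 1/7 each): the dealer has 5 equally likely choices, so probability 1/5; weight (1/7)·(1/5) = 1/35 each.
If it is under cup 5 (prior 1/7): the dealer has 15 equally likely choices, so probability 1/15; weight (1/7)·(1/15) = 1/105.
The weights sum to 1/15.
So P(the pea under cup 5 | the dealer opened cup 1, cup 2, cup 3, and cup 7) = (1/105) / (1/15) = 1/7.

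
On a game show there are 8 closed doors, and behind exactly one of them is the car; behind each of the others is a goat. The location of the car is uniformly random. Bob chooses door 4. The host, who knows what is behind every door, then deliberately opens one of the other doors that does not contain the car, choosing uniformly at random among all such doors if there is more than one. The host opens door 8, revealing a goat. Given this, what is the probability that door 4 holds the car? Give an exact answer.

Apply Bayes' rule, conditioning on where the car actually is.
If it is behind any of doors 1, 2, 3, 5, 6, and 7 (prior 1/8 each): the host has 6 equally likely choices, so probability 1/6; weight (1/8)·(1/6) = 1/48 each.
If it is behind door 4 (prior 1/8): the host has 7 equally likely choices, so probability 1/7; weight (1/8)·(1/7) = 1/56.
If it is behind door 8 (prior 1/8): the host opened door 8, so this case is ruled out; weight (1/8)·0 = 0.
The weights sum to 1/7.
So P(the car behind door 4 | the host opened door 8) = (1/56) / (1/7) = 1/8.

1/8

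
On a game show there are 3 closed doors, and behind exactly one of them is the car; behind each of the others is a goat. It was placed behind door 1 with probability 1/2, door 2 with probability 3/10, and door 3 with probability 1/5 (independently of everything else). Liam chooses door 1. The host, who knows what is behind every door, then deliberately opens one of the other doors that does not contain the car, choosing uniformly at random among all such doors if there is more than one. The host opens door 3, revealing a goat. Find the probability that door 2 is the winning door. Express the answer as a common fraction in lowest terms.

6/11

Apply Bayes' rule, conditioning on where the car actually is.
If it is behind door 1 (prior 1/2): the host has 2 equally likely choices, so probability 1/2; weight (1/2)·(1/2) = 1/4.
If it is behind door 2 (prior 3/10): the host has no choice, probability 1; weight (3/10)·1 = 3/10.
If it is behind door 3 (prior 1/5): the host opened door 3, so this case is ruled out; weight (1/5)·0 = 0.
The weights sum to 11/20.
So P(the car behind door 2 | the host opened door 3) = (3/10) / (11/20) = 6/11.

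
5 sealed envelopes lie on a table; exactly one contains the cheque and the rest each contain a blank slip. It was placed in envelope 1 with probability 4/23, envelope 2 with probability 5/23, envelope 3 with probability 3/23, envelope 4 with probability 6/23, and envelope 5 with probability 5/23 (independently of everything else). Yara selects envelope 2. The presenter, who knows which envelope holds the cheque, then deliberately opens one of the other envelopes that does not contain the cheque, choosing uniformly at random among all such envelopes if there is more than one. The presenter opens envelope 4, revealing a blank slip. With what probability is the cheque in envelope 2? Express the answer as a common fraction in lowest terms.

Apply Bayes' rule, conditioning on where the cheque actually is.
If it is in envelope 1 (prior 4/23): the presenter has 3 equally likely choices, so probability 1/3; weight (4/23)·(1/3) = 4/69.
If it is in envelope 2 (prior 5/23): the presenter has 4 equally likely choices, so probability 1/4; weight (5/23)·(1/4) = 5/92.
If it is in envelope 3 (prior 3/23): the presenter has 3 equally likely choices, so probability 1/3; weight (3/23)·(1/3) = 1/23.
If it is in envelope 4 (prior 6/23): the presenter opened envelope 4, so this case is ruled out; weight (6/23)·0 = 0.
If it is in envelope 5 (prior 5/23): the presenter has 3 equally likely choices, so probability 1/3; weight (5/23)·(1/3) = 5/69.
The weights sum to 21/92.
So P(the cheque in envelope 2 | the presenter opened envelope 4) = (5/92) / (21/92) = 5/21.

5/21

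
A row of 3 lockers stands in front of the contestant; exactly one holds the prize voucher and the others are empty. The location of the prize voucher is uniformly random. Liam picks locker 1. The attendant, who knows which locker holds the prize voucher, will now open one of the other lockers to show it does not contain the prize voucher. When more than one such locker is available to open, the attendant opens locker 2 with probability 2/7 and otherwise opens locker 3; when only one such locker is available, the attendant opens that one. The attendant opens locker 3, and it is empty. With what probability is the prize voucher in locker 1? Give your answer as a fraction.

Apply Bayes' rule, conditioning on where the prize voucher actually is.
If it is in locker 1 (prior 1/3): locker 2 is available but not opened, probability 5/7; weight (1/3)·(5/7) = 5/21.
If it is in locker 2 (prior 1/3): only locker 3 is available, probability 1; weight (1/3)·1 = 1/3.
If it is in locker 3 (prior 1/3): the attendant opened locker 3, so this case is ruled out; weight (1/3)·0 = 0.
The weights sum to 4/7.
So P(the prize voucher in locker 1 | the attendant opened locker 3) = (5/21) / (4/7) = 5/12.

5/12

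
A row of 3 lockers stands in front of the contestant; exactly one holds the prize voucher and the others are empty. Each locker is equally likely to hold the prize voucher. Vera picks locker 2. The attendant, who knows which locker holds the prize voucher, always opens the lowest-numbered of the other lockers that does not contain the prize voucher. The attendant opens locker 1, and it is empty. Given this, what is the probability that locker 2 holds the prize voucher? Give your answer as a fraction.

Consider each possible location of the prize voucher in turn.
If it is in locker 1 (prior 1/3): the attendant opened locker 1, so this case is ruled out; weight (1/3)·0 = 0.
If it is in either of lockers 2 and 3 (prior 1/3 each): locker 1 is the lowest-numbered option available, probability 1; weight (1/3)·1 = 1/3 each.
The weights sum to 2/3.
So P(the prize voucher in locker 2 | the attendant opened locker 1) = (1/3) / (2/3) = 1/2.

1/2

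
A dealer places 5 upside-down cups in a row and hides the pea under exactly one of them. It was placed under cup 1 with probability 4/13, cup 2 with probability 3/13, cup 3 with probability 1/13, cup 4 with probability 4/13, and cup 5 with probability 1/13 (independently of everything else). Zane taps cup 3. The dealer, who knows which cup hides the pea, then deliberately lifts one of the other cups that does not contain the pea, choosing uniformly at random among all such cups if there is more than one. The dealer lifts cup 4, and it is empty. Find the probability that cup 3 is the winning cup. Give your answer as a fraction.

3/35

Condition on the true location of the pea.
If it is under cup 1 (prior 4/13): the dealer has 3 equally likely choices, so probability 1/3; weight (4/13)·(1/3) = 4/39.
If it is under cup 2 (prior 3/13): the dealer has 3 equally likely choices, so probability 1/3; weight (3/13)·(1/3) = 1/13.
If it is under cup 3 (prior 1/13): the dealer has 4 equally likely choices, so probability 1/4; weight (1/13)·(1/4) = 1/52.
If it is under cup 4 (prior 4/13): the dealer opened cup 4, so this case is ruled out; weight (4/13)·0 = 0.
If it is under cup 5 (prior 1/13): the dealer has 3 equally likely choices, so probability 1/3; weight (1/13)·(1/3) = 1/39.
The weights sum to 35/156.
So P(the pea under cup 3 | the dealer opened cup 4) = (1/52) / (35/156) = 3/35.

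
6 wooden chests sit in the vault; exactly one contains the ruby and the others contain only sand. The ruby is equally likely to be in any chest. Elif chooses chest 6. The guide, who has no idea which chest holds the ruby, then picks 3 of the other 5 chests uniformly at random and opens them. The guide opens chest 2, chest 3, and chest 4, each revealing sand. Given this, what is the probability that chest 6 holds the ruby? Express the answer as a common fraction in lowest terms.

Condition on the true location of the ruby.
If it is in any of chests 1, 5, and 6 (prior 1/6 each): the guide picks exactly this set with probability 1/10 regardless, and none is the prize; weight (1/6)·(1/10) = 1/60 each.
If it is in any of chests 2, 3, and 4 (prior 1/6 each): that chest was opened and seen not to hold the prize — ruled out; weight (1/6)·0 = 0 each.
The weights sum to 1/20.
So P(the ruby in chest 6 | the guide opened chest 2, chest 3, and chest 4) = (1/60) / (1/20) = 1/3.

1/3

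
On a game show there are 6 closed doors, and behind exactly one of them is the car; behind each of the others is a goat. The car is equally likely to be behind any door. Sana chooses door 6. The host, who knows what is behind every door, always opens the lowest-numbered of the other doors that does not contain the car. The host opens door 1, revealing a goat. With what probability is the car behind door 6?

1/5

Consider each possible location of the car in turn.
If it is behind door 1 (prior 1/6): the host opened door 1, so this case is ruled out; weight (1/6)·0 = 0.
If it is behind any of doors 2, 3, 4, 5, and 6 (prior 1/6 each): door 1 is the lowest-numbered option available, probability 1; weight (1/6)·1 = 1/6 each.
The weights sum to 5/6.
So P(the car behind door 6 | the host opened door 1) = (1/6) / (5/6) = 1/5.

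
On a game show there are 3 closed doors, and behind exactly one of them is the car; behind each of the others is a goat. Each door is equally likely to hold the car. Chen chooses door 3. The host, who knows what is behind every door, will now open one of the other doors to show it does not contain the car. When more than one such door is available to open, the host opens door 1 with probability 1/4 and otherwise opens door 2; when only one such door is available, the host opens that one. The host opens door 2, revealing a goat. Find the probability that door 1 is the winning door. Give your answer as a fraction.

4/7

Condition on the true location of the car.
If it is behind door 1 (prior 1/3): only door 2 is available, probability 1; weight (1/3)·1 = 1/3.
If it is behind door 2 (prior 1/3): the host opened door 2, so this case is ruled out; weight (1/3)·0 = 0.
If it is behind door 3 (prior 1/3): door 1 is available but not opened, probability 3/4; weight (1/3)·(3/4) = 1/4.
The weights sum to 7/12.
So P(the car behind door 1 | the host opened door 2) = (1/3) / (7/12) = 4/7.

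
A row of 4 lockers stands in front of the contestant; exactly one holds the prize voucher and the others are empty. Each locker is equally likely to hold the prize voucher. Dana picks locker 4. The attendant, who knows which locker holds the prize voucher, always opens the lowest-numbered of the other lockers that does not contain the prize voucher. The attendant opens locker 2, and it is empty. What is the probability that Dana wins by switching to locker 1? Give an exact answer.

Apply Bayes' rule, conditioning on where the prize voucher actually is.
If it is in locker 1 (prior 1/4): locker 2 is the lowest-numbered option available, probability 1; weight (1/4)·1 = 1/4.
If it is in locker 2 (prior 1/4): the attendant opened locker 2, so this case is ruled out; weight (1/4)·0 = 0.
If it is in either of lockers 3 and 4 (prior 1/4 each): the attendant would have opened locker 1 instead, probability 0; weight (1/4)·0 = 0 each.
The weights sum to 1/4.
So P(the prize voucher in locker 1 | the attendant opened locker 2) = (1/4) / (1/4) = 1.

1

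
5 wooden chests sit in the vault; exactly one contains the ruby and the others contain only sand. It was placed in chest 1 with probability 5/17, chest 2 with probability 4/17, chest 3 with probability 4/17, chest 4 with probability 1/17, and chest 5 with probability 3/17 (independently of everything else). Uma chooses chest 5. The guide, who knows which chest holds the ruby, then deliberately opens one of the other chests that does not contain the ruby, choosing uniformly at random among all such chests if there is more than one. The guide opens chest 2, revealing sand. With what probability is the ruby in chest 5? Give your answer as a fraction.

9/49

Consider each possible location of the ruby in turn.
If it is in chest 1 (prior 5/17): the guide has 3 equally likely choices, so probability 1/3; weight (5/17)·(1/3) = 5/51.
If it is in chest 2 (prior 4/17): the guide opened chest 2, so this case is ruled out; weight (4/17)·0 = 0.
If it is in chest 3 (prior 4/17): the guide has 3 equally likely choices, so probability 1/3; weight (4/17)·(1/3) = 4/51.
If it is in chest 4 (prior 1/17): the guide has 3 equally likely choices, so probability 1/3; weight (1/17)·(1/3) = 1/51.
If it is in chest 5 (prior 3/17): the guide has 4 equally likely choices, so probability 1/4; weight (3/17)·(1/4) = 3/68.
The weights sum to 49/204.
So P(the ruby in chest 5 | the guide opened chest 2) = (3/68) / (49/204) = 9/49.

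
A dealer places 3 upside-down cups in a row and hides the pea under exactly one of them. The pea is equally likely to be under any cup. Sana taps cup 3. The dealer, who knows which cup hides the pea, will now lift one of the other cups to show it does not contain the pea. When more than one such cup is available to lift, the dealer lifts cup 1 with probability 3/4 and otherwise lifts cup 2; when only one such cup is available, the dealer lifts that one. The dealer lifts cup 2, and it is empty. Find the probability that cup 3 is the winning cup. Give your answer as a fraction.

Condition on the true location of the pea.
If it is under cup 1 (prior 1/3): only cup 2 is available, probability 1; weight (1/3)·1 = 1/3.
If it is under cup 2 (prior 1/3): the dealer opened cup 2, so this case is ruled out; weight (1/3)·0 = 0.
If it is under cup 3 (prior 1/3): cup 1 is available but not opened, probability 1/4; weight (1/3)·(1/4) = 1/12.
The weights sum to 5/12.
So P(the pea under cup 3 | the dealer opened cup 2) = (1/12) / (5/12) = 1/5.

1/5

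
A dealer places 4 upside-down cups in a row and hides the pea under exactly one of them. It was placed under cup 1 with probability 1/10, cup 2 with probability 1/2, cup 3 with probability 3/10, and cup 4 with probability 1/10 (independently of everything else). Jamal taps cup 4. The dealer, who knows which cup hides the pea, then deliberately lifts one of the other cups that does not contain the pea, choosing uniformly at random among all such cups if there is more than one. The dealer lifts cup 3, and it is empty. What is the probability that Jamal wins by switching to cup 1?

Condition on the true location of the pea.
If it is under cup 1 (prior 1/10): the dealer has 2 equally likely choices, so probability 1/2; weight (1/10)·(1/2) = 1/20.
If it is under cup 2 (prior 1/2): the dealer has 2 equally likely choices, so probability 1/2; weight (1/2)·(1/2) = 1/4.
If it is under cup 3 (prior 3/10): the dealer opened cup 3, so this case is ruled out; weight (3/10)·0 = 0.
If it is under cup 4 (prior 1/10): the dealer has 3 equally likely choices, so probability 1/3; weight (1/10)·(1/3) = 1/30.
The weights sum to 1/3.
So P(the pea under cup 1 | the dealer opened cup 3) = (1/20) / (1/3) = 3/20.

3/20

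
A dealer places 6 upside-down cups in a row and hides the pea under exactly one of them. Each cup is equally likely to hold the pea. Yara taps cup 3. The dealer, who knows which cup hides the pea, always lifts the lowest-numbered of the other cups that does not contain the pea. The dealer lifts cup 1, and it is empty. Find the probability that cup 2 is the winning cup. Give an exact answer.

1/5

Apply Bayes' rule, conditioning on where the pea actually is.
If it is under cup 1 (prior 1/6): the dealer opened cup 1, so this case is ruled out; weight (1/6)·0 = 0.
If it is under any of cups 2, 3, 4, 5, and 6 (prior 1/6 each): cup 1 is the lowest-numbered option available, probability 1; weight (1/6)·1 = 1/6 each.
The weights sum to 5/6.
So P(the pea under cup 2 | the dealer opened cup 1) = (1/6) / (5/6) = 1/5.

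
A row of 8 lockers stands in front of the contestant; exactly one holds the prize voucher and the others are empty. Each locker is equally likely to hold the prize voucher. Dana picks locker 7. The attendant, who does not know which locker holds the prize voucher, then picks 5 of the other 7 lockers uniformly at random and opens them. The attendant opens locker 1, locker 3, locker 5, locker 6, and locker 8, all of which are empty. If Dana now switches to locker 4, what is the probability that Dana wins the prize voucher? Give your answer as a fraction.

Condition on the true location of the prize voucher.
If it is in any of lockers 1, 3, 5, 6, and 8 (prior 1/8 each): that locker was opened and seen not to hold the prize — ruled out; weight (1/8)·0 = 0 each.
If it is in any of lockers 2, 4, and 7 (prior 1/8 each): the attendant picks exactly this set with probability 1/21 regardless, and none is the prize; weight (1/8)·(1/21) = 1/168 each.
The weights sum to 1/56.
So P(the prize voucher in locker 4 | the attendant opened locker 1, locker 3, locker 5, locker 6, and locker 8) = (1/168) / (1/56) = 1/3.

1/3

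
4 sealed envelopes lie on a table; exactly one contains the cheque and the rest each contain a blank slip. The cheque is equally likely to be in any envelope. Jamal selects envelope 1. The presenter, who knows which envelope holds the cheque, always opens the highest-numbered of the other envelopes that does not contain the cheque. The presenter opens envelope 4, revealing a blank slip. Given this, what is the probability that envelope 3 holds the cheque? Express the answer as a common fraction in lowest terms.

Consider each possible location of the cheque in turn.
If it is in any of envelopes 1, 2, and 3 (prior 1/4 each): envelope 4 is the highest-numbered option available, probability 1; weight (1/4)·1 = 1/4 each.
If it is in envelope 4 (prior 1/4): the presenter opened envelope 4, so this case is ruled out; weight (1/4)·0 = 0.
The weights sum to 3/4.
So P(the cheque in envelope 3 | the presenter opened envelope 4) = (1/4) / (3/4) = 1/3.

1/3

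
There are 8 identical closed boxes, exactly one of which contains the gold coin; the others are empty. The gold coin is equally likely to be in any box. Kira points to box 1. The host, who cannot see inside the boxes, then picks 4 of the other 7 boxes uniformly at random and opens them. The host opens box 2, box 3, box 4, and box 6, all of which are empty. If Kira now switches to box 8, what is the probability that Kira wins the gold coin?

Apply Bayes' rule, conditioning on where the gold coin actually is.
If it is in any of boxes 1, 5, 7, and 8 (prior 1/8 each): the host picks exactly this set with probability 1/35 regardless, and none is the prize; weight (1/8)·(1/35) = 1/280 each.
If it is in any of boxes 2, 3, 4, and 6 (prior 1/8 each): that box was opened and seen not to hold the prize — ruled out; weight (1/8)·0 = 0 each.
The weights sum to 1/70.
So P(the gold coin in box 8 | the host opened box 2, box 3, box 4, and box 6) = (1/280) / (1/70) = 1/4.

1/4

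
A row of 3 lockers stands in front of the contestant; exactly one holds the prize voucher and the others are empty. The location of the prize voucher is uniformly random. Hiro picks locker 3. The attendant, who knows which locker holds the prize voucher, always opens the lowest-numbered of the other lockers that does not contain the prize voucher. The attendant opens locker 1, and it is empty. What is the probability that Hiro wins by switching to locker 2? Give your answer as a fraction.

Consider each possible location of the prize voucher in turn.
If it is in locker 1 (prior 1/3): the attendant opened locker 1, so this case is ruled out; weight (1/3)·0 = 0.
If it is in either of lockers 2 and 3 (prior 1/3 each): locker 1 is the lowest-numbered option available, probability 1; weight (1/3)·1 = 1/3 each.
The weights sum to 2/3.
So P(the prize voucher in locker 2 | the attendant opened locker 1) = (1/3) / (2/3) = 1/2.

1/2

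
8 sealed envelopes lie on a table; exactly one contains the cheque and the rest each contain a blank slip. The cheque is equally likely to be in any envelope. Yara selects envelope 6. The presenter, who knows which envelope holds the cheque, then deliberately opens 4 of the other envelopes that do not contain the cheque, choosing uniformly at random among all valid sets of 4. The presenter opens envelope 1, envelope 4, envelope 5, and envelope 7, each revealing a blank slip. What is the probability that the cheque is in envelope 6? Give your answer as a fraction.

1/8

Apply Bayes' rule, conditioning on where the cheque actually is.
If it is in any of envelopes 1, 4, 5, and 7 (prior 1/8 each): that envelope was opened and seen not to hold the prize — ruled out; weight (1/8)·0 = 0 each.
If it is in any of envelopes 2, 3, and 8 (prior 1/8 each): the presenter has 15 equally likely choices, so probability 1/15; weight (1/8)·(1/15) = 1/120 each.
If it is in envelope 6 (prior 1/8): the presenter has 35 equally likely choices, so probability 1/35; weight (1/8)·(1/35) = 1/280.
The weights sum to 1/35.
So P(the cheque in envelope 6 | the presenter opened envelope 1, envelope 4, envelope 5, and envelope 7) = (1/280) / (1/35) = 1/8.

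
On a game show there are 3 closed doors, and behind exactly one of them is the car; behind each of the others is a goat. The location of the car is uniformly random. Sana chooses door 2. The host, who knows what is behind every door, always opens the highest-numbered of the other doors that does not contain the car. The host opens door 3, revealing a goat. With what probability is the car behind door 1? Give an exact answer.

Condition on the true location of the car.
If it is behind either of doors 1 and 2 (prior 1/3 each): door 3 is the highest-numbered option available, probability 1; weight (1/3)·1 = 1/3 each.
If it is behind door 3 (prior 1/3): the host opened door 3, so this case is ruled out; weight (1/3)·0 = 0.
The weights sum to 2/3.
So P(the car behind door 1 | the host opened door 3) = (1/3) / (2/3) = 1/2.

1/2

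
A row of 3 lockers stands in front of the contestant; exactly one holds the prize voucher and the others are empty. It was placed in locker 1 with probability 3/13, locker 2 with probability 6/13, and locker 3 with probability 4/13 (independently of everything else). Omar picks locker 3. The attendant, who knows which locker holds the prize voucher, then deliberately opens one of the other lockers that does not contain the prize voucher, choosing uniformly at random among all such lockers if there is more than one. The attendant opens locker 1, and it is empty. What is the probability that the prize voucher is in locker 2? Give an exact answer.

Condition on the true location of the prize voucher.
If it is in locker 1 (prior 3/13): the attendant opened locker 1, so this case is ruled out; weight (3/13)·0 = 0.
If it is in locker 2 (prior 6/13): the attendant has no choice, probability 1; weight (6/13)·1 = 6/13.
If it is in locker 3 (prior 4/13): the attendant has 2 equally likely choices, so probability 1/2; weight (4/13)·(1/2) = 2/13.
The weights sum to 8/13.
So P(the prize voucher in locker 2 | the attendant opened locker 1) = (6/13) / (8/13) = 3/4.

3/4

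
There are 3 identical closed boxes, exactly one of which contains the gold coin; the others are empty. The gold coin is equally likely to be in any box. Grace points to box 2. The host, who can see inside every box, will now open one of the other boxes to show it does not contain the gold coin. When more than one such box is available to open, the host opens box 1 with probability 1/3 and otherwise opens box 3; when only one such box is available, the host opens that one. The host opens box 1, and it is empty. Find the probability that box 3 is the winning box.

3/4

Consider each possible location of the gold coin in turn.
If it is in box 1 (prior 1/3): the host opened box 1, so this case is ruled out; weight (1/3)·0 = 0.
If it is in box 2 (prior 1/3): box 1 is available, opened with probability 1/3; weight (1/3)·(1/3) = 1/9.
If it is in box 3 (prior 1/3): only box 1 is available, probability 1; weight (1/3)·1 = 1/3.
The weights sum to 4/9.
So P(the gold coin in box 3 | the host opened box 1) = (1/3) / (4/9) = 3/4.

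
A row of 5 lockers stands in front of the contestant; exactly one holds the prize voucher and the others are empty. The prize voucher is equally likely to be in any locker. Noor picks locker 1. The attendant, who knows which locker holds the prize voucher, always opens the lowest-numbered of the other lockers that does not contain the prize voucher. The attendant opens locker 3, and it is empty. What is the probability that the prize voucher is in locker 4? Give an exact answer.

0

Apply Bayes' rule, conditioning on where the prize voucher actually is.
If it is in any of lockers 1, 4, and 5 (prior 1/5 each): the attendant would have opened locker 2 instead, probability 0; weight (1/5)·0 = 0 each.
If it is in locker 2 (prior 1/5): locker 3 is the lowest-numbered option available, probability 1; weight (1/5)·1 = 1/5.
If it is in locker 3 (prior 1/5): the attendant opened locker 3, so this case is ruled out; weight (1/5)·0 = 0.
The weights sum to 1/5.
So P(the prize voucher in locker 4 | the attendant opened locker 3) = 0 / (1/5) = 0.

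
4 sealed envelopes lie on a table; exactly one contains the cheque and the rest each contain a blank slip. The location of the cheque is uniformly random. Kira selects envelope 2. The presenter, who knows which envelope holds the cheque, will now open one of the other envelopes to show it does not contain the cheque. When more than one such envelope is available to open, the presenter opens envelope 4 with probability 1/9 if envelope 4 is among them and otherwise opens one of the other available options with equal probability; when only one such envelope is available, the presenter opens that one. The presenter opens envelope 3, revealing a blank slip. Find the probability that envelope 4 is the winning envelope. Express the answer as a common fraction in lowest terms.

Condition on the true location of the cheque.
If it is in envelope 1 (prior 1/4): envelope 4 is available but not opened, probability 8/9; weight (1/4)·(8/9) = 2/9.
If it is in envelope 2 (prior 1/4): envelope 4 is available but not opened; envelope 3 gets probability (1 − 1/9)/2 = 4/9; weight (1/4)·(4/9) = 1/9.
If it is in envelope 3 (prior 1/4): the presenter opened envelope 3, so this case is ruled out; weight (1/4)·0 = 0.
If it is in envelope 4 (prior 1/4): envelope 4 holds the prize so is unavailable; the presenter chooses uniformly among the 2 others, probability 1/2; weight (1/4)·(1/2) = 1/8.
The weights sum to 11/24.
So P(the cheque in envelope 4 | the presenter opened envelope 3) = (1/8) / (11/24) = 3/11.

3/11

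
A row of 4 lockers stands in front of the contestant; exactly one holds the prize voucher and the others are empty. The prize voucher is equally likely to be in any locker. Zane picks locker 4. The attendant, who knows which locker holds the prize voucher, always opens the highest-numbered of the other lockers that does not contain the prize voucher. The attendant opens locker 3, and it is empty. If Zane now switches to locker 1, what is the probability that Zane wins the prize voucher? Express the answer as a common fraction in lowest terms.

Consider each possible location of the prize voucher in turn.
If it is in any of lockers 1, 2, and 4 (prior 1/4 each): locker 3 is the highest-numbered option available, probability 1; weight (1/4)·1 = 1/4 each.
If it is in locker 3 (prior 1/4): the attendant opened locker 3, so this case is ruled out; weight (1/4)·0 = 0.
The weights sum to 3/4.
So P(the prize voucher in locker 1 | the attendant opened locker 3) = (1/4) / (3/4) = 1/3.

1/3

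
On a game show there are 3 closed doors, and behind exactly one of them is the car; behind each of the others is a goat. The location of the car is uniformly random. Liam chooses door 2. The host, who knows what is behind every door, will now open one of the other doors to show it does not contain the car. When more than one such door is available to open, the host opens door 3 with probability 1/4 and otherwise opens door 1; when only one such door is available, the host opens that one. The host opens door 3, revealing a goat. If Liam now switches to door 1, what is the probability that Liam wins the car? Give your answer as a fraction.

4/5

Apply Bayes' rule, conditioning on where the car actually is.
If it is behind door 1 (prior 1/3): only door 3 is available, probability 1; weight (1/3)·1 = 1/3.
If it is behind door 2 (prior 1/3): door 3 is available, opened with probability 1/4; weight (1/3)·(1/4) = 1/12.
If it is behind door 3 (prior 1/3): the host opened door 3, so this case is ruled out; weight (1/3)·0 = 0.
The weights sum to 5/12.
So P(the car behind door 1 | the host opened door 3) = (1/3) / (5/12) = 4/5.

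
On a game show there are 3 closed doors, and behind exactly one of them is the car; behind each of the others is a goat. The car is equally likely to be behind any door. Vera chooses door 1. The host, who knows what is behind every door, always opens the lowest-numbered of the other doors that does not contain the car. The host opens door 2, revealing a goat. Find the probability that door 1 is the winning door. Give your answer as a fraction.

Apply Bayes' rule, conditioning on where the car actually is.
If it is behind either of doors 1 and 3 (prior 1/3 each): door 2 is the lowest-numbered option available, probability 1; weight (1/3)·1 = 1/3 each.
If it is behind door 2 (prior 1/3): the host opened door 2, so this case is ruled out; weight (1/3)·0 = 0.
The weights sum to 2/3.
So P(the car behind door 1 | the host opened door 2) = (1/3) / (2/3) = 1/2.

1/2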